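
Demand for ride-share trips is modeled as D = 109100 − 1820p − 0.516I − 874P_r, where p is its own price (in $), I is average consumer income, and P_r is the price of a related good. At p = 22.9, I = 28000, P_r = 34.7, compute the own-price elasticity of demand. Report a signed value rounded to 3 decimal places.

-1.840

At the given values, D = 109100 − 1820(22.9) − 0.516(28000) − 874(34.7) = 22646.2.
∂D/∂p = −1820.
E = (-1820) × (22.9/22646.2) = -1.84039…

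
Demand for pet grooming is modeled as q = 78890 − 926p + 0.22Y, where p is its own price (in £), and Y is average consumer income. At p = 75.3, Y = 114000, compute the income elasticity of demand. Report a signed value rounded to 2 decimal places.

0.73

At the given values, q = 78890 − 926(75.3) + 0.22(114000) = 34242.2.
∂q/∂Y = 0.22.
E = (0.22) × (114000/34242.2) = 0.7324…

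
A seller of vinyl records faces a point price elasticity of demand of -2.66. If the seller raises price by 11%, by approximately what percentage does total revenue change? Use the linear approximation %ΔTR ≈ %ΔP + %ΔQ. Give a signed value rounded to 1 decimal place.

-18.3%

%ΔQ ≈ Ed × %ΔP = (-2.66) × (+11%) = -29.2600%
%ΔTR ≈ %ΔP + %ΔQ = (+11%) + (-29.2600%) = -18.2600%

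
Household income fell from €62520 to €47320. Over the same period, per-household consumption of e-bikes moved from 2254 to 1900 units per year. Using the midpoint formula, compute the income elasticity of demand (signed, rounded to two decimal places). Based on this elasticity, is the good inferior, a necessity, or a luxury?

0.62; necessity

%ΔQ = (1900 − 2254)/[( 2254 + 1900)/2] = -354/2077 = -0.170438…
%ΔIncome = (47320 − 62520)/[( 62520 + 47320)/2] = -15200/54920 = -0.276766…
E_income = (-354/2077) / (-15200/54920) = 0.6158…
0 < E_income < 1 ⇒ normal good, necessity.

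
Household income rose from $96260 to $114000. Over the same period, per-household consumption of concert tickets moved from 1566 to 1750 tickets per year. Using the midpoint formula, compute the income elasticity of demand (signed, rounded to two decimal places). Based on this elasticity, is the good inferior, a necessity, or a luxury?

%ΔQ = (1750 − 1566)/[( 1566 + 1750)/2] = 184/1658 = 0.110977…
%ΔIncome = (114000 − 96260)/[( 96260 + 114000)/2] = 17740/105130 = 0.168743…
E_income = (184/1658) / (17740/105130) = 0.6576…
0 < E_income < 1 ⇒ normal good, necessity.

0.66; necessity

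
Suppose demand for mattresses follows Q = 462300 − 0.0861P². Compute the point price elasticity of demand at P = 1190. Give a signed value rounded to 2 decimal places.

-0.72

dQ/dP = −2·0.0861·P = -204.918. At P = 1190, Q = 340373.79.
Ed = (dQ/dP)·(P/Q) = (-204.918) × (1190/340373.79) = -0.7164…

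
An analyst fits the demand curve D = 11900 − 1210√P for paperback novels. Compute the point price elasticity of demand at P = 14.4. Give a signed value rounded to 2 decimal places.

-0.31

dD/dP = −1210/(2√P) = -159.431. At P = 14.4, D = 7308.37.
Ed = (dD/dP)·(P/D) = (-159.431) × (14.4/7308.37) = -0.3141…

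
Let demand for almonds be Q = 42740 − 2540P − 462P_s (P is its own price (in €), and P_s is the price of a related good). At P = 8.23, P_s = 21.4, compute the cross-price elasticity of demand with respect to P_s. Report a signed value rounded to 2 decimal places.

At the given values, Q = 42740 − 2540(8.23) − 462(21.4) = 11949.
∂Q/∂P_s = -462.
E = (-462) × (21.4/11949) = -0.8274…

-0.83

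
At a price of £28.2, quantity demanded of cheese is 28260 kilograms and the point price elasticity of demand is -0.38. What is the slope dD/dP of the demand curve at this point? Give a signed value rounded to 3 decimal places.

-380.809

Ed = (dD/dP)·(P/D) ⇒ dD/dP = Ed·D/P = (-0.38)·28260/28.2 = -380.80851…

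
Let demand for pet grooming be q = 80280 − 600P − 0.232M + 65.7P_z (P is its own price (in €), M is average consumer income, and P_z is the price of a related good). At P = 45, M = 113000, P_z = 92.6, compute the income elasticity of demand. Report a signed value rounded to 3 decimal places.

-0.791

At the given values, q = 80280 − 600(45) − 0.232(113000) + 65.7(92.6) = 33147.82.
∂q/∂M = -0.232.
E = (-0.232) × (113000/33147.82) = -0.79088…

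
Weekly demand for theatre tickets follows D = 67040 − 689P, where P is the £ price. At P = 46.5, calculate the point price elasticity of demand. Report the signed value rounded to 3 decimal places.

dD/dP = −689. At P = 46.5, D = 67040 − 689(46.5) = 35001.5.
Ed = (dD/dP)·(P/D) = −689 × (46.5/35001.5) = -0.91534…

-0.915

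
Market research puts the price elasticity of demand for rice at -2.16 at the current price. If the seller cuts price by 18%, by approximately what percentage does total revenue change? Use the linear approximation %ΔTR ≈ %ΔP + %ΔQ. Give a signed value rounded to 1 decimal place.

+20.9%

%ΔQ ≈ Ed × %ΔP = (-2.16) × (-18%) = +38.8800%
%ΔTR ≈ %ΔP + %ΔQ = (-18%) + (+38.8800%) = +20.8800%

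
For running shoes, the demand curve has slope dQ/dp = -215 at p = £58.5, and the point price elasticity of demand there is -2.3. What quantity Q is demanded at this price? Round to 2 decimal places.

5468.48

Ed = (dQ/dp)·(p/Q) ⇒ Q = (dQ/dp)·p/Ed = (-215)·58.5/(-2.3) = 5468.4782…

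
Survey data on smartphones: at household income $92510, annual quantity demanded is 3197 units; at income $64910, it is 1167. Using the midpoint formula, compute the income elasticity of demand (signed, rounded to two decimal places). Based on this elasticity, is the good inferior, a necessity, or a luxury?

%ΔQ = (1167 − 3197)/[( 3197 + 1167)/2] = -2030/2182 = -0.930339…
%ΔIncome = (64910 − 92510)/[( 92510 + 64910)/2] = -27600/78710 = -0.350654…
E_income = (-2030/2182) / (-27600/78710) = 2.6531…
E_income > 1 ⇒ normal good, luxury.

2.65; luxury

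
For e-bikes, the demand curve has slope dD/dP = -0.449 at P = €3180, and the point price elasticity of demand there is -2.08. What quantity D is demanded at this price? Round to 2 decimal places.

686.45

Ed = (dD/dP)·(P/D) ⇒ D = (dD/dP)·P/Ed = (-0.449)·3180/(-2.08) = 686.4519…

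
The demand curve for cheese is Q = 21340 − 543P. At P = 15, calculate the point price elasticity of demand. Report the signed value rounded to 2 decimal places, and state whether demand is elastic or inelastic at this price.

-0.62; inelastic

dQ/dP = −543. At P = 15, Q = 21340 − 543(15) = 13195.
Ed = (dQ/dP)·(P/Q) = −543 × (15/13195) = -0.6172…
|Ed| = 0.62 < 1, so demand is inelastic.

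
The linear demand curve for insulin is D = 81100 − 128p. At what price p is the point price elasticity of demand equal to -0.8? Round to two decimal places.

Ed = −128p/(81100 − 128p). Set this equal to -0.8:
128p = 0.8·(81100 − 128p) ⇒ 128p(1 + 0.8) = 0.8·81100
p = 0.8·81100 / (128·1.8) = 281.5972…

281.60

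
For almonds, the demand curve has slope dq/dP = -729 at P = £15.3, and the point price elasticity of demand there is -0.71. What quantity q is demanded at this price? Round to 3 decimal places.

Ed = (dq/dP)·(P/q) ⇒ q = (dq/dP)·P/Ed = (-729)·15.3/(-0.71) = 15709.43661…

15709.437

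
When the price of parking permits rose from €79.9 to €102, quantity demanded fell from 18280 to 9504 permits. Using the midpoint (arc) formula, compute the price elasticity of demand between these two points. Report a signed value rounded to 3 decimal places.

-2.600

%ΔQ = (9504 − 18280) / [(18280 + 9504)/2] = -8776/13892 = -0.631730…
%ΔP = (102 − 79.9) / [(79.9 + 102)/2] = 22.1/90.95 = 0.242990…
Arc Ed = %ΔQ / %ΔP = (-8776/13892) / (22.1/90.95) = -2.59981…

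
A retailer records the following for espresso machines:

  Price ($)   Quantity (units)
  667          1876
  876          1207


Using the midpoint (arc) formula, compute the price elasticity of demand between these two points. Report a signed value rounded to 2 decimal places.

-1.60

%ΔQ = (1207 − 1876) / [(1876 + 1207)/2] = -669/1541.5 = -0.433992…
%ΔP = (876 − 667) / [(667 + 876)/2] = 209/771.5 = 0.270900…
Arc Ed = %ΔQ / %ΔP = (-669/1541.5) / (209/771.5) = -1.6020…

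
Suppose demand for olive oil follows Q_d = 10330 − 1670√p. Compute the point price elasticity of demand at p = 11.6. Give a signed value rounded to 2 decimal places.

-0.61

dQ_d/dp = −1670/(2√p) = -245.164. At p = 11.6, Q_d = 4642.18.
Ed = (dQ_d/dp)·(p/Q_d) = (-245.164) × (11.6/4642.18) = -0.6126…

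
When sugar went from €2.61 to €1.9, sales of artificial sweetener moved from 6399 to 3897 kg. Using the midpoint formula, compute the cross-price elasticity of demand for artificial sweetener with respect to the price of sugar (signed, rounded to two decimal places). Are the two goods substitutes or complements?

1.54; substitutes

%ΔQ_{artificial sweetener} = (3897 − 6399)/avg = -2502/5148 = -0.486013…
%ΔP_{sugar} = (1.9 − 2.61)/avg = -0.71/2.255 = -0.314855…
E_cross = (-2502/5148) / (-0.71/2.255) = 1.5436…
E_cross > 0 ⇒ the goods are substitutes.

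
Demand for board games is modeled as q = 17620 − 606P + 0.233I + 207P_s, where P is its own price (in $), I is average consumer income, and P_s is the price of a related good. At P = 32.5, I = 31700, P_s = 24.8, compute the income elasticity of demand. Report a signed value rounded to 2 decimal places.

0.71

At the given values, q = 17620 − 606(32.5) + 0.233(31700) + 207(24.8) = 10444.7.
∂q/∂I = 0.233.
E = (0.233) × (31700/10444.7) = 0.7071…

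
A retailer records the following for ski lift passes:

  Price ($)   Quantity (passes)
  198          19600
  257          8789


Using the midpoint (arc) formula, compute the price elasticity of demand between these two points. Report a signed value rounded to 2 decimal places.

%ΔQ = (8789 − 19600) / [(19600 + 8789)/2] = -10811/14194.5 = -0.761633…
%ΔP = (257 − 198) / [(198 + 257)/2] = 59/227.5 = 0.259340…
Arc Ed = %ΔQ / %ΔP = (-10811/14194.5) / (59/227.5) = -2.9368…

-2.94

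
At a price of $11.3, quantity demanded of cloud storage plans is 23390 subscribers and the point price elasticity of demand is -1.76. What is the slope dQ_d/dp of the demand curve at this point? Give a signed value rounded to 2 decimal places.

-3643.04

Ed = (dQ_d/dp)·(p/Q_d) ⇒ dQ_d/dp = Ed·Q_d/p = (-1.76)·23390/11.3 = -3643.0442…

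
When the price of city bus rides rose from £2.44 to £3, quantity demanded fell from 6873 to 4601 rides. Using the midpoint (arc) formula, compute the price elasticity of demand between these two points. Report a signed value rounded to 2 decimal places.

-1.92

%ΔQ = (4601 − 6873) / [(6873 + 4601)/2] = -2272/5737 = -0.396025…
%ΔP = (3 − 2.44) / [(2.44 + 3)/2] = 0.56/2.72 = 0.205882…
Arc Ed = %ΔQ / %ΔP = (-2272/5737) / (0.56/2.72) = -1.9235…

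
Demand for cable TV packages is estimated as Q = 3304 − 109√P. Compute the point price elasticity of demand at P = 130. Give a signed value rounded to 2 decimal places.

dQ/dP = −109/(2√P) = -4.77997. At P = 130, Q = 2061.21.
Ed = (dQ/dP)·(P/Q) = (-4.77997) × (130/2061.21) = -0.3014…

-0.30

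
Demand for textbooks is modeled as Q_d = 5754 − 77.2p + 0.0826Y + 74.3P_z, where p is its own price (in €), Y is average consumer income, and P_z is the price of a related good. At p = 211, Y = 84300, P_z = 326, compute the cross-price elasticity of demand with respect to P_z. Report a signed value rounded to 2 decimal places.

1.17

At the given values, Q_d = 5754 − 77.2(211) + 0.0826(84300) + 74.3(326) = 20649.78.
∂Q_d/∂P_z = 74.3.
E = (74.3) × (326/20649.78) = 1.1729…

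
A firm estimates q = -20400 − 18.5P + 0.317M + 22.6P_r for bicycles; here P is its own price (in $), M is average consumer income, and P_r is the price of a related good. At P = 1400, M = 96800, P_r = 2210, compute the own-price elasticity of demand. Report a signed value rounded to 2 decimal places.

-0.75

At the given values, q = -20400 − 18.5(1400) + 0.317(96800) + 22.6(2210) = 34331.6.
∂q/∂P = −18.5.
E = (-18.5) × (1400/34331.6) = -0.7544…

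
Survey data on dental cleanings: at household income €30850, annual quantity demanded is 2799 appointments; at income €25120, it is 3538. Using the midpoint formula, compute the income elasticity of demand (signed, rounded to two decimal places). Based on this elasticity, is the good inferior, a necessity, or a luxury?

-1.14; inferior

%ΔQ = (3538 − 2799)/[( 2799 + 3538)/2] = 739/3168.5 = 0.233233…
%ΔIncome = (25120 − 30850)/[( 30850 + 25120)/2] = -5730/27985 = -0.204752…
E_income = (739/3168.5) / (-5730/27985) = -1.1390…
E_income < 0 ⇒ inferior good.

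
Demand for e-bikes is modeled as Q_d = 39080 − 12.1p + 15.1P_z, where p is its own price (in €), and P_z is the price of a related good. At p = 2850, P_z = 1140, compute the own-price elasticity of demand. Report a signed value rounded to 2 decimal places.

At the given values, Q_d = 39080 − 12.1(2850) + 15.1(1140) = 21809.
∂Q_d/∂p = −12.1.
E = (-12.1) × (2850/21809) = -1.5812…

-1.58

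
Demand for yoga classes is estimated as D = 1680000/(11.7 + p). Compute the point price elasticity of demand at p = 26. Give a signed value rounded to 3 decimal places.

dD/dp = −1680000/(11.7 + p)² = -1182.02. At p = 26, D = 44562.3.
Ed = (dD/dp)·(p/D) = (-1182.02) × (26/44562.3) = -0.68965…

-0.690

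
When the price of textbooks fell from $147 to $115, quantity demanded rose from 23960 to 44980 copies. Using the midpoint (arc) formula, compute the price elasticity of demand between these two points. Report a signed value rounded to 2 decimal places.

-2.50

%ΔQ = (44980 − 23960) / [(23960 + 44980)/2] = 21020/34470 = 0.609805…
%ΔP = (115 − 147) / [(147 + 115)/2] = -32/131 = -0.244274…
Arc Ed = %ΔQ / %ΔP = (21020/34470) / (-32/131) = -2.4963…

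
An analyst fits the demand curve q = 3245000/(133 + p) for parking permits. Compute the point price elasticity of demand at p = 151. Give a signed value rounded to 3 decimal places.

-0.532

dq/dp = −3245000/(133 + p)² = -40.2326. At p = 151, q = 11426.1.
Ed = (dq/dp)·(p/q) = (-40.2326) × (151/11426.1) = -0.53169…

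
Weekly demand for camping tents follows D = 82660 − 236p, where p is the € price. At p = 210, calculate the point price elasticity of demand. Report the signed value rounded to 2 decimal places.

-1.50

dD/dp = −236. At p = 210, D = 82660 − 236(210) = 33100.
Ed = (dD/dp)·(p/D) = −236 × (210/33100) = -1.4972…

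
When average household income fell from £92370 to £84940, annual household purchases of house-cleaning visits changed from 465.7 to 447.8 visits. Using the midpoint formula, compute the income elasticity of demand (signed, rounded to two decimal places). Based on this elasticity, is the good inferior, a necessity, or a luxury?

%ΔQ = (447.8 − 465.7)/[( 465.7 + 447.8)/2] = -17.9/456.75 = -0.039189…
%ΔIncome = (84940 − 92370)/[( 92370 + 84940)/2] = -7430/88655 = -0.083808…
E_income = (-17.9/456.75) / (-7430/88655) = 0.4676…
0 < E_income < 1 ⇒ normal good, necessity.

0.47; necessity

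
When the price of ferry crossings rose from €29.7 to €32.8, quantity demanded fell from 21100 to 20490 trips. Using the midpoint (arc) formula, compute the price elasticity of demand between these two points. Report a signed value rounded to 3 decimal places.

-0.296

%ΔQ = (20490 − 21100) / [(21100 + 20490)/2] = -610/20795 = -0.029333…
%ΔP = (32.8 − 29.7) / [(29.7 + 32.8)/2] = 3.1/31.25 = 0.0992
Arc Ed = %ΔQ / %ΔP = (-610/20795) / (3.1/31.25) = -0.29570…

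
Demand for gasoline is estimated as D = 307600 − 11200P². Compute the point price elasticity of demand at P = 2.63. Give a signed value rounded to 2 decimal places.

dD/dP = −2·11200·P = -58912. At P = 2.63, D = 230130.72.
Ed = (dD/dP)·(P/D) = (-58912) × (2.63/230130.72) = -0.6732…

-0.67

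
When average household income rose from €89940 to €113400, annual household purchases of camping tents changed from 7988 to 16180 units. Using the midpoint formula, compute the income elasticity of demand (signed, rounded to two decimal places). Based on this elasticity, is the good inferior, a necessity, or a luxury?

2.94; luxury

%ΔQ = (16180 − 7988)/[( 7988 + 16180)/2] = 8192/12084 = 0.677921…
%ΔIncome = (113400 − 89940)/[( 89940 + 113400)/2] = 23460/101670 = 0.230746…
E_income = (8192/12084) / (23460/101670) = 2.9379…
E_income > 1 ⇒ normal good, luxury.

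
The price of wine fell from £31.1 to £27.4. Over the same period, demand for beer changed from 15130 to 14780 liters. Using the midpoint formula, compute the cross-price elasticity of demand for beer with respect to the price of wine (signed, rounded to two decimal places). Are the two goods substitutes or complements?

0.19; substitutes

%ΔQ_{beer} = (14780 − 15130)/avg = -350/14955 = -0.023403…
%ΔP_{wine} = (27.4 − 31.1)/avg = -3.7/29.25 = -0.126495…
E_cross = (-350/14955) / (-3.7/29.25) = 0.1850…
E_cross > 0 ⇒ the goods are substitutes.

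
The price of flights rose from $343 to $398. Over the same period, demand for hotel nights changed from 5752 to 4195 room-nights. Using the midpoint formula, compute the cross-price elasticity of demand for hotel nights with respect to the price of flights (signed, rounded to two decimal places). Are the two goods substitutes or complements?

%ΔQ_{hotel nights} = (4195 − 5752)/avg = -1557/4973.5 = -0.313059…
%ΔP_{flights} = (398 − 343)/avg = 55/370.5 = 0.148448…
E_cross = (-1557/4973.5) / (55/370.5) = -2.1088…
E_cross < 0 ⇒ the goods are complements.

-2.11; complements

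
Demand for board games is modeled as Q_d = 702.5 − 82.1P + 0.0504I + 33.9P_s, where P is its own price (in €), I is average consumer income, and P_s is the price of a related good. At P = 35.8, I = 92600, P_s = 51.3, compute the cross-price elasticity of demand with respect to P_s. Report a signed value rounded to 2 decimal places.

At the given values, Q_d = 702.5 − 82.1(35.8) + 0.0504(92600) + 33.9(51.3) = 4169.43.
∂Q_d/∂P_s = 33.9.
E = (33.9) × (51.3/4169.43) = 0.4171…

0.42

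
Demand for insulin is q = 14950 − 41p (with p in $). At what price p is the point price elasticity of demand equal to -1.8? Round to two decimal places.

Ed = −41p/(14950 − 41p). Set this equal to -1.8:
41p = 1.8·(14950 − 41p) ⇒ 41p(1 + 1.8) = 1.8·14950
p = 1.8·14950 / (41·2.8) = 234.4076…

234.41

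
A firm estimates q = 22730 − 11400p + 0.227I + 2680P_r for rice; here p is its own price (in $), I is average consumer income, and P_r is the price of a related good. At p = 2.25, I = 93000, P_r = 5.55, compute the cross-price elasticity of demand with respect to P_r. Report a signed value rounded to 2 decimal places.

At the given values, q = 22730 − 11400(2.25) + 0.227(93000) + 2680(5.55) = 33065.
∂q/∂P_r = 2680.
E = (2680) × (5.55/33065) = 0.4498…

0.45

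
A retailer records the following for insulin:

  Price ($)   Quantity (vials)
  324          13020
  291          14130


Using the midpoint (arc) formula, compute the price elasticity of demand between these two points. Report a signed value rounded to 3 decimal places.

%ΔQ = (14130 − 13020) / [(13020 + 14130)/2] = 1110/13575 = 0.081767…
%ΔP = (291 − 324) / [(324 + 291)/2] = -33/307.5 = -0.107317…
Arc Ed = %ΔQ / %ΔP = (1110/13575) / (-33/307.5) = -0.76192…

-0.762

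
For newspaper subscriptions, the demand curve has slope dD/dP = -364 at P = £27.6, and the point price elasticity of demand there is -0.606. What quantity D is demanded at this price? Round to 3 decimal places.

16578.218

Ed = (dD/dP)·(P/D) ⇒ D = (dD/dP)·P/Ed = (-364)·27.6/(-0.606) = 16578.21782…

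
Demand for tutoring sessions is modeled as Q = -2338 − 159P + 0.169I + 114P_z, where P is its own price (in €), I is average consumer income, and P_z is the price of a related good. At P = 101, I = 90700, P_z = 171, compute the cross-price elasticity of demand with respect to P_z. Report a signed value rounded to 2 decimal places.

1.19

At the given values, Q = -2338 − 159(101) + 0.169(90700) + 114(171) = 16425.3.
∂Q/∂P_z = 114.
E = (114) × (171/16425.3) = 1.1868…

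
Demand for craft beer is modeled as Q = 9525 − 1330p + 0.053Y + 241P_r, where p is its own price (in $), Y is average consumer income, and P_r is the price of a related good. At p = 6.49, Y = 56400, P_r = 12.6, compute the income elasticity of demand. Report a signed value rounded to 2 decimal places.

At the given values, Q = 9525 − 1330(6.49) + 0.053(56400) + 241(12.6) = 6919.1.
∂Q/∂Y = 0.053.
E = (0.053) × (56400/6919.1) = 0.4320…

0.43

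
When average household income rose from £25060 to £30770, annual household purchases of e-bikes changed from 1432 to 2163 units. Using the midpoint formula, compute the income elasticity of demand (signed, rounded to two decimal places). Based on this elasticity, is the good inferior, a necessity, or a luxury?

%ΔQ = (2163 − 1432)/[( 1432 + 2163)/2] = 731/1797.5 = 0.406675…
%ΔIncome = (30770 − 25060)/[( 25060 + 30770)/2] = 5710/27915 = 0.204549…
E_income = (731/1797.5) / (5710/27915) = 1.9881…
E_income > 1 ⇒ normal good, luxury.

1.99; luxury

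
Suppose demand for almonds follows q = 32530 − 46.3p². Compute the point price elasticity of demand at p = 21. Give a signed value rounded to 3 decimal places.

dq/dp = −2·46.3·p = -1944.6. At p = 21, q = 12111.7.
Ed = (dq/dp)·(p/q) = (-1944.6) × (21/12111.7) = -3.37166…

-3.372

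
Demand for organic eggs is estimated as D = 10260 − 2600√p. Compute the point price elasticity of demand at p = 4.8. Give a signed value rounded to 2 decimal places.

-0.62

dD/dp = −2600/(2√p) = -593.366. At p = 4.8, D = 4563.69.
Ed = (dD/dp)·(p/D) = (-593.366) × (4.8/4563.69) = -0.6240…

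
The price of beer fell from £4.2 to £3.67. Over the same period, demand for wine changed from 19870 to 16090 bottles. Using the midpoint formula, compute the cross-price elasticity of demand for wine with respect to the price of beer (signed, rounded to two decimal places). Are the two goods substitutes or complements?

1.56; substitutes

%ΔQ_{wine} = (16090 − 19870)/avg = -3780/17980 = -0.210233…
%ΔP_{beer} = (3.67 − 4.2)/avg = -0.53/3.935 = -0.134688…
E_cross = (-3780/17980) / (-0.53/3.935) = 1.5608…
E_cross > 0 ⇒ the goods are substitutes.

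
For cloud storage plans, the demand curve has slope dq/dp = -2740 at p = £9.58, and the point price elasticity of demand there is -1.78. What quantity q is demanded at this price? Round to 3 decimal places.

Ed = (dq/dp)·(p/q) ⇒ q = (dq/dp)·p/Ed = (-2740)·9.58/(-1.78) = 14746.74157…

14746.742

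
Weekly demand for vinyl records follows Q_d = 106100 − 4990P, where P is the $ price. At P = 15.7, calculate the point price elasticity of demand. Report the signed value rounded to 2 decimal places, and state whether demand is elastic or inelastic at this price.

dQ_d/dP = −4990. At P = 15.7, Q_d = 106100 − 4990(15.7) = 27757.
Ed = (dQ_d/dP)·(P/Q_d) = −4990 × (15.7/27757) = -2.8224…
|Ed| = 2.82 > 1, so demand is elastic.

-2.82; elastic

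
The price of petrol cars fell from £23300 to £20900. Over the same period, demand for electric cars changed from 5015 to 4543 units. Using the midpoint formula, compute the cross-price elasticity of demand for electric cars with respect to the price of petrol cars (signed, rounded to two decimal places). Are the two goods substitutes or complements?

0.91; substitutes

%ΔQ_{electric cars} = (4543 − 5015)/avg = -472/4779 = -0.098765…
%ΔP_{petrol cars} = (20900 − 23300)/avg = -2400/22100 = -0.108597…
E_cross = (-472/4779) / (-2400/22100) = 0.9094…
E_cross > 0 ⇒ the goods are substitutes.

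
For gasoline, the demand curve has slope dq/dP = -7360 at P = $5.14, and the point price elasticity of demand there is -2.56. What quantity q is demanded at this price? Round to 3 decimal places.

14777.500

Ed = (dq/dP)·(P/q) ⇒ q = (dq/dP)·P/Ed = (-7360)·5.14/(-2.56) = 14777.5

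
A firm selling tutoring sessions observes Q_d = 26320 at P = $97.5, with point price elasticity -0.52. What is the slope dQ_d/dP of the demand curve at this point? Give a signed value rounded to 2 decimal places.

Ed = (dQ_d/dP)·(P/Q_d) ⇒ dQ_d/dP = Ed·Q_d/P = (-0.52)·26320/97.5 = -140.3733…

-140.37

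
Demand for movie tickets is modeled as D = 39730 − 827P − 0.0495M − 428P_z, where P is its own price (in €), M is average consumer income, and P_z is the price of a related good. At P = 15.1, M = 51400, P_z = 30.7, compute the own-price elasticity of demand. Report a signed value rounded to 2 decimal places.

-1.08

At the given values, D = 39730 − 827(15.1) − 0.0495(51400) − 428(30.7) = 11558.4.
∂D/∂P = −827.
E = (-827) × (15.1/11558.4) = -1.0804…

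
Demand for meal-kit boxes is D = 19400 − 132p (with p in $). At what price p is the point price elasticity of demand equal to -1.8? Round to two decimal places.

Ed = −132p/(19400 − 132p). Set this equal to -1.8:
132p = 1.8·(19400 − 132p) ⇒ 132p(1 + 1.8) = 1.8·19400
p = 1.8·19400 / (132·2.8) = 94.4805…

94.48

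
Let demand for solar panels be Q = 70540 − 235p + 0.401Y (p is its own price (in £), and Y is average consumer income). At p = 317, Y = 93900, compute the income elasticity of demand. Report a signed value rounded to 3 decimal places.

At the given values, Q = 70540 − 235(317) + 0.401(93900) = 33698.9.
∂Q/∂Y = 0.401.
E = (0.401) × (93900/33698.9) = 1.11736…

1.117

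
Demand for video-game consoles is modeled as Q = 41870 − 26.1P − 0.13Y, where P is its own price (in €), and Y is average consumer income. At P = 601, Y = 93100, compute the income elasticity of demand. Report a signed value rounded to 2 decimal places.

-0.86

At the given values, Q = 41870 − 26.1(601) − 0.13(93100) = 14080.9.
∂Q/∂Y = -0.13.
E = (-0.13) × (93100/14080.9) = -0.8595…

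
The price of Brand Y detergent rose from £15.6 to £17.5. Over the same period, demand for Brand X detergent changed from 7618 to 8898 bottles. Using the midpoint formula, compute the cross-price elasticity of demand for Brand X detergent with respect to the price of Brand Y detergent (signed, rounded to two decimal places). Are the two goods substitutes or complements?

1.35; substitutes

%ΔQ_{Brand X detergent} = (8898 − 7618)/avg = 1280/8258 = 0.155001…
%ΔP_{Brand Y detergent} = (17.5 − 15.6)/avg = 1.9/16.55 = 0.114803…
E_cross = (1280/8258) / (1.9/16.55) = 1.3501…
E_cross > 0 ⇒ the goods are substitutes.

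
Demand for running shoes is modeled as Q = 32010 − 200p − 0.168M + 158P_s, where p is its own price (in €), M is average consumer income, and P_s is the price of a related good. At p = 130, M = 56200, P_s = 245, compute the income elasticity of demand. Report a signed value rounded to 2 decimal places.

At the given values, Q = 32010 − 200(130) − 0.168(56200) + 158(245) = 35278.4.
∂Q/∂M = -0.168.
E = (-0.168) × (56200/35278.4) = -0.2676…

-0.27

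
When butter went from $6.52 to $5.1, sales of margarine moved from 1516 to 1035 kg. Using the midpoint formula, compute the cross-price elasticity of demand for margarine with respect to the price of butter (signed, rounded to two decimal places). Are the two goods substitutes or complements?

1.54; substitutes

%ΔQ_{margarine} = (1035 − 1516)/avg = -481/1275.5 = -0.377107…
%ΔP_{butter} = (5.1 − 6.52)/avg = -1.42/5.81 = -0.244406…
E_cross = (-481/1275.5) / (-1.42/5.81) = 1.5429…
E_cross > 0 ⇒ the goods are substitutes.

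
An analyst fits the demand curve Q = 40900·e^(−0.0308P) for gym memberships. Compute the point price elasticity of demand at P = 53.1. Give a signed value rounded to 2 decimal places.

-1.64

dQ/dP = −0.0308·Q = -245.468. At P = 53.1, Q = 7969.73.
Ed = (dQ/dP)·(P/Q) = (-245.468) × (53.1/7969.73) = -1.6354…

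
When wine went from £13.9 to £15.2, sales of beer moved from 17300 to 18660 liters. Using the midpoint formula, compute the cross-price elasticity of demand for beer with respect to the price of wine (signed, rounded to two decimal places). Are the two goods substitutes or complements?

%ΔQ_{beer} = (18660 − 17300)/avg = 1360/17980 = 0.075639…
%ΔP_{wine} = (15.2 − 13.9)/avg = 1.3/14.55 = 0.089347…
E_cross = (1360/17980) / (1.3/14.55) = 0.8465…
E_cross > 0 ⇒ the goods are substitutes.

0.85; substitutes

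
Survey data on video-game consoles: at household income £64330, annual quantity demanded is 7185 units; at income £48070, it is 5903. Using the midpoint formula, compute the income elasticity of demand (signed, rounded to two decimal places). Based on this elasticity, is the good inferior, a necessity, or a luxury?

0.68; necessity

%ΔQ = (5903 − 7185)/[( 7185 + 5903)/2] = -1282/6544 = -0.195904…
%ΔIncome = (48070 − 64330)/[( 64330 + 48070)/2] = -16260/56200 = -0.289323…
E_income = (-1282/6544) / (-16260/56200) = 0.6771…
0 < E_income < 1 ⇒ normal good, necessity.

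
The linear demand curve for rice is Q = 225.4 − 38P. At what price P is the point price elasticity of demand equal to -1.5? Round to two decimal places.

3.56

Ed = −38P/(225.4 − 38P). Set this equal to -1.5:
38P = 1.5·(225.4 − 38P) ⇒ 38P(1 + 1.5) = 1.5·225.4
P = 1.5·225.4 / (38·2.5) = 3.5589…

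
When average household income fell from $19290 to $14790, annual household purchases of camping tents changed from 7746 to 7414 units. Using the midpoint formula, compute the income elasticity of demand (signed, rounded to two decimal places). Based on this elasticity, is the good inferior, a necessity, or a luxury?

%ΔQ = (7414 − 7746)/[( 7746 + 7414)/2] = -332/7580 = -0.043799…
%ΔIncome = (14790 − 19290)/[( 19290 + 14790)/2] = -4500/17040 = -0.264084…
E_income = (-332/7580) / (-4500/17040) = 0.1658…
0 < E_income < 1 ⇒ normal good, necessity.

0.17; necessity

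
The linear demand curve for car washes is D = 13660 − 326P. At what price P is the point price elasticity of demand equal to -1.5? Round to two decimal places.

25.14

Ed = −326P/(13660 − 326P). Set this equal to -1.5:
326P = 1.5·(13660 − 326P) ⇒ 326P(1 + 1.5) = 1.5·13660
P = 1.5·13660 / (326·2.5) = 25.1411…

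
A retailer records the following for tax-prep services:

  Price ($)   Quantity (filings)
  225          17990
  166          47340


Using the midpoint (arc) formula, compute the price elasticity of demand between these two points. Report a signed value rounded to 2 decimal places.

-2.98

%ΔQ = (47340 − 17990) / [(17990 + 47340)/2] = 29350/32665 = 0.898515…
%ΔP = (166 − 225) / [(225 + 166)/2] = -59/195.5 = -0.301790…
Arc Ed = %ΔQ / %ΔP = (29350/32665) / (-59/195.5) = -2.9772…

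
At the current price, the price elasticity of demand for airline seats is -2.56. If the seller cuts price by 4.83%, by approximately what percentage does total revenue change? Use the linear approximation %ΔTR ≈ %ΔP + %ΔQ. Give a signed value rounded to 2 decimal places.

%ΔQ ≈ Ed × %ΔP = (-2.56) × (-4.83%) = +12.3648%
%ΔTR ≈ %ΔP + %ΔQ = (-4.83%) + (+12.3648%) = +7.5348%

+7.53%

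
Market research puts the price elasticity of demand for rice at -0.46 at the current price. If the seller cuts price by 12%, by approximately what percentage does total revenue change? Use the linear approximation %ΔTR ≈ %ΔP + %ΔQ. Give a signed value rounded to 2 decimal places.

%ΔQ ≈ Ed × %ΔP = (-0.46) × (-12%) = +5.5200%
%ΔTR ≈ %ΔP + %ΔQ = (-12%) + (+5.5200%) = -6.4800%

-6.48%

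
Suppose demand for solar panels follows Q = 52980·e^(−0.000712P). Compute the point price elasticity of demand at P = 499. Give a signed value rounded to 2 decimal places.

dQ/dP = −0.000712·Q = -26.4419. At P = 499, Q = 37137.5.
Ed = (dQ/dP)·(P/Q) = (-26.4419) × (499/37137.5) = -0.3552…

-0.36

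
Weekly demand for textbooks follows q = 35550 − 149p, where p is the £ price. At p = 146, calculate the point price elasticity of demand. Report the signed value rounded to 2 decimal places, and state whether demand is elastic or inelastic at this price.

dq/dp = −149. At p = 146, q = 35550 − 149(146) = 13796.
Ed = (dq/dp)·(p/q) = −149 × (146/13796) = -1.5768…
|Ed| = 1.58 > 1, so demand is elastic.

-1.58; elastic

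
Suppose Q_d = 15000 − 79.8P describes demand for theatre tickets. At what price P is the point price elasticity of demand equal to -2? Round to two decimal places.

125.31

Ed = −79.8P/(15000 − 79.8P). Set this equal to -2:
79.8P = 2·(15000 − 79.8P) ⇒ 79.8P(1 + 2) = 2·15000
P = 2·15000 / (79.8·3) = 125.3132…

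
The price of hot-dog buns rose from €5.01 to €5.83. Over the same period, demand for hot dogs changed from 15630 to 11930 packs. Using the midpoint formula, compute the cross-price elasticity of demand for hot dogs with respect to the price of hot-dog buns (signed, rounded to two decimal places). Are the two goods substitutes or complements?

%ΔQ_{hot dogs} = (11930 − 15630)/avg = -3700/13780 = -0.268505…
%ΔP_{hot-dog buns} = (5.83 − 5.01)/avg = 0.82/5.42 = 0.151291…
E_cross = (-3700/13780) / (0.82/5.42) = -1.7747…
E_cross < 0 ⇒ the goods are complements.

-1.77; complements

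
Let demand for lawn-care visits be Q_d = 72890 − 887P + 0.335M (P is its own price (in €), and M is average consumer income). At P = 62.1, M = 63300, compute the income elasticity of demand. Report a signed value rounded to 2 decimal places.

0.54

At the given values, Q_d = 72890 − 887(62.1) + 0.335(63300) = 39012.8.
∂Q_d/∂M = 0.335.
E = (0.335) × (63300/39012.8) = 0.5435…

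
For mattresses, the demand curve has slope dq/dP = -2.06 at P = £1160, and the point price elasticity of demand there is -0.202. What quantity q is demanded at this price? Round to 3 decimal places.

Ed = (dq/dP)·(P/q) ⇒ q = (dq/dP)·P/Ed = (-2.06)·1160/(-0.202) = 11829.70297…

11829.703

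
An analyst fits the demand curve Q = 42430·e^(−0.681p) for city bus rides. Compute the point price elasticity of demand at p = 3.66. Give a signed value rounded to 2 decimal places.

dQ/dp = −0.681·Q = -2389.78. At p = 3.66, Q = 3509.23.
Ed = (dQ/dp)·(p/Q) = (-2389.78) × (3.66/3509.23) = -2.4924…

-2.49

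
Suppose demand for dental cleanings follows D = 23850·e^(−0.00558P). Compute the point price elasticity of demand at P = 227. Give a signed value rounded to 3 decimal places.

-1.267

dD/dP = −0.00558·D = -37.499. At P = 227, D = 6720.24.
Ed = (dD/dP)·(P/D) = (-37.499) × (227/6720.24) = -1.26666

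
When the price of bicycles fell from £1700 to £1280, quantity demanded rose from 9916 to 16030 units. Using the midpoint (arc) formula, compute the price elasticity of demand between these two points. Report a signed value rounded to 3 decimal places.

%ΔQ = (16030 − 9916) / [(9916 + 16030)/2] = 6114/12973 = 0.471286…
%ΔP = (1280 − 1700) / [(1700 + 1280)/2] = -420/1490 = -0.281879…
Arc Ed = %ΔQ / %ΔP = (6114/12973) / (-420/1490) = -1.67194…

-1.672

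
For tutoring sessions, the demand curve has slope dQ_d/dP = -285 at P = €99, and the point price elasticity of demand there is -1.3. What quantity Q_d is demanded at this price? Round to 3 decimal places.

Ed = (dQ_d/dP)·(P/Q_d) ⇒ Q_d = (dQ_d/dP)·P/Ed = (-285)·99/(-1.3) = 21703.84615…

21703.846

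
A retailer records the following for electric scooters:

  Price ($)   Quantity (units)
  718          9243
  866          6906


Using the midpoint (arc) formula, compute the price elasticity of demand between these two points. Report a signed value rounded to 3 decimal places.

-1.549

%ΔQ = (6906 − 9243) / [(9243 + 6906)/2] = -2337/8074.5 = -0.289429…
%ΔP = (866 − 718) / [(718 + 866)/2] = 148/792 = 0.186868…
Arc Ed = %ΔQ / %ΔP = (-2337/8074.5) / (148/792) = -1.54883…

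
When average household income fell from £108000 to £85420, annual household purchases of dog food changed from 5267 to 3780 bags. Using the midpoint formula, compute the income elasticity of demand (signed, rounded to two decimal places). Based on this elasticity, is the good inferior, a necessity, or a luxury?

%ΔQ = (3780 − 5267)/[( 5267 + 3780)/2] = -1487/4523.5 = -0.328727…
%ΔIncome = (85420 − 108000)/[( 108000 + 85420)/2] = -22580/96710 = -0.233481…
E_income = (-1487/4523.5) / (-22580/96710) = 1.4079…
E_income > 1 ⇒ normal good, luxury.

1.41; luxury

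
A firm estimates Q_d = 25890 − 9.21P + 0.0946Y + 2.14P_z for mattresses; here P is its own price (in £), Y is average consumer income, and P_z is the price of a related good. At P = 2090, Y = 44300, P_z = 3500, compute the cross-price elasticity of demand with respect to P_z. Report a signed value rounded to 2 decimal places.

0.41

At the given values, Q_d = 25890 − 9.21(2090) + 0.0946(44300) + 2.14(3500) = 18321.88.
∂Q_d/∂P_z = 2.14.
E = (2.14) × (3500/18321.88) = 0.4088…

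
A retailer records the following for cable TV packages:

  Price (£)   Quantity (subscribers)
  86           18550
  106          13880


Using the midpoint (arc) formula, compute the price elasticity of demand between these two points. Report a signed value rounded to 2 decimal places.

-1.38

%ΔQ = (13880 − 18550) / [(18550 + 13880)/2] = -4670/16215 = -0.288004…
%ΔP = (106 − 86) / [(86 + 106)/2] = 20/96 = 0.208333…
Arc Ed = %ΔQ / %ΔP = (-4670/16215) / (20/96) = -1.3824…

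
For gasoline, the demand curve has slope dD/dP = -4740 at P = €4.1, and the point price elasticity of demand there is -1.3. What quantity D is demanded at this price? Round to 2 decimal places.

Ed = (dD/dP)·(P/D) ⇒ D = (dD/dP)·P/Ed = (-4740)·4.1/(-1.3) = 14949.2307…

14949.23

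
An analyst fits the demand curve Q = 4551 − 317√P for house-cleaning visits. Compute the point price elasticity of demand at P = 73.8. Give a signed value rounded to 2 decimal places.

dQ/dP = −317/(2√P) = -18.4502. At P = 73.8, Q = 1827.75.
Ed = (dQ/dP)·(P/Q) = (-18.4502) × (73.8/1827.75) = -0.7449…

-0.74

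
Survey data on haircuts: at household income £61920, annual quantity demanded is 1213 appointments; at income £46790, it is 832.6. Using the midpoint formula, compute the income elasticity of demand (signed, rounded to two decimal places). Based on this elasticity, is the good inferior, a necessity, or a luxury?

%ΔQ = (832.6 − 1213)/[( 1213 + 832.6)/2] = -380.4/1022.8 = -0.371920…
%ΔIncome = (46790 − 61920)/[( 61920 + 46790)/2] = -15130/54355 = -0.278355…
E_income = (-380.4/1022.8) / (-15130/54355) = 1.3361…
E_income > 1 ⇒ normal good, luxury.

1.34; luxury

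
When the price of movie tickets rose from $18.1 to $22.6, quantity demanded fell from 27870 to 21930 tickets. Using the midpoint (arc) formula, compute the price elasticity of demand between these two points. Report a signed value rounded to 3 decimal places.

-1.079

%ΔQ = (21930 − 27870) / [(27870 + 21930)/2] = -5940/24900 = -0.238554…
%ΔP = (22.6 − 18.1) / [(18.1 + 22.6)/2] = 4.5/20.35 = 0.221130…
Arc Ed = %ΔQ / %ΔP = (-5940/24900) / (4.5/20.35) = -1.07879…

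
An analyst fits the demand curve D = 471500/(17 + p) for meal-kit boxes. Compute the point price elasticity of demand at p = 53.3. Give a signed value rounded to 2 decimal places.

dD/dp = −471500/(17 + p)² = -95.405. At p = 53.3, D = 6706.97.
Ed = (dD/dp)·(p/D) = (-95.405) × (53.3/6706.97) = -0.7581…

-0.76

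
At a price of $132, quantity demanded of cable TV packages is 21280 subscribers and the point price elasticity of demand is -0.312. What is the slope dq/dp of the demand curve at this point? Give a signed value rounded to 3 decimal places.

Ed = (dq/dp)·(p/q) ⇒ dq/dp = Ed·q/p = (-0.312)·21280/132 = -50.29818…

-50.298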